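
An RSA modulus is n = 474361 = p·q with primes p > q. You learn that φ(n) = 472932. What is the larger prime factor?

φ(n) = (p−1)(q−1) = n − (p+q) + 1, so p + q = 474361 − 472932 + 1 = 1430.
p and q are the roots of t² − 1430t + 474361 = 0.
Discriminant: 1430² − 4·474361 = 2044900 − 1897444 = 147456; √147456 = 384.
q = (1430 − 384)/2 = 523, p = (1430 + 384)/2 = 907.
Check: 523 · 907 = 474361.

907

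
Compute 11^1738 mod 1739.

1062

11^1 ≡ 11 (mod 1739)
11^2 ≡ 11^2 = 121 ≡ 121 (mod 1739)
11^4 ≡ 121^2 = 14641 ≡ 729 (mod 1739)
11^8 ≡ 729^2 = 531441 ≡ 1046 (mod 1739)
11^16 ≡ 1046^2 = 1094116 ≡ 285 (mod 1739)
11^32 ≡ 285^2 = 81225 ≡ 1231 (mod 1739)
11^64 ≡ 1231^2 = 1515361 ≡ 692 (mod 1739)
11^128 ≡ 692^2 = 478864 ≡ 639 (mod 1739)
11^256 ≡ 639^2 = 408321 ≡ 1395 (mod 1739)
11^512 ≡ 1395^2 = 1946025 ≡ 84 (mod 1739)
11^1024 ≡ 84^2 = 7056 ≡ 100 (mod 1739)
1738 = 1024 + 512 + 128 + 64 + 8 + 2 in binary powers of 2.
So 11^1738 ≡ 100 · 84 · 639 · 692 · 1046 · 121 ≡ 1062 (mod 1739).
Since 1062 ≠ 1, base 11 is a Fermat witness: 1739 is composite.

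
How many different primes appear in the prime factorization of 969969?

969969 = 3 · 323323
323323 = 7 · 46189
46189 = 11 · 4199
4199 = 13 · 323
323 = 17 · 19
969969 = 3 · 7 · 11 · 13 · 17 · 19, which has 6 distinct prime factors.

6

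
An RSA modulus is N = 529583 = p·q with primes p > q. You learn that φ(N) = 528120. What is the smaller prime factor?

653

φ(n) = (p−1)(q−1) = n − (p+q) + 1, so p + q = 529583 − 528120 + 1 = 1464.
p and q are the roots of t² − 1464t + 529583 = 0.
Discriminant: 1464² − 4·529583 = 2143296 − 2118332 = 24964; √24964 = 158.
q = (1464 − 158)/2 = 653, p = (1464 + 158)/2 = 811.
Check: 653 · 811 = 529583.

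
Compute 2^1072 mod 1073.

604

2^1 ≡ 2 (mod 1073)
2^2 ≡ 2^2 = 4 ≡ 4 (mod 1073)
2^4 ≡ 4^2 = 16 ≡ 16 (mod 1073)
2^8 ≡ 16^2 = 256 ≡ 256 (mod 1073)
2^16 ≡ 256^2 = 65536 ≡ 83 (mod 1073)
2^32 ≡ 83^2 = 6889 ≡ 451 (mod 1073)
2^64 ≡ 451^2 = 203401 ≡ 604 (mod 1073)
2^128 ≡ 604^2 = 364816 ≡ 1069 (mod 1073)
2^256 ≡ 1069^2 = 1142761 ≡ 16 (mod 1073)
2^512 ≡ 16^2 = 256 ≡ 256 (mod 1073)
2^1024 ≡ 256^2 = 65536 ≡ 83 (mod 1073)
1072 = 1024 + 32 + 16 in binary powers of 2.
So 2^1072 ≡ 83 · 451 · 83 ≡ 604 (mod 1073).
Since 604 ≠ 1, base 2 is a Fermat witness: 1073 is composite.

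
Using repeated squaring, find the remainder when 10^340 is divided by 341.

67

10^1 ≡ 10 (mod 341)
10^2 ≡ 10^2 = 100 ≡ 100 (mod 341)
10^4 ≡ 100^2 = 10000 ≡ 111 (mod 341)
10^8 ≡ 111^2 = 12321 ≡ 45 (mod 341)
10^16 ≡ 45^2 = 2025 ≡ 320 (mod 341)
10^32 ≡ 320^2 = 102400 ≡ 100 (mod 341)
10^64 ≡ 100^2 = 10000 ≡ 111 (mod 341)
10^128 ≡ 111^2 = 12321 ≡ 45 (mod 341)
10^256 ≡ 45^2 = 2025 ≡ 320 (mod 341)
340 = 256 + 64 + 16 + 4 in binary powers of 2.
So 10^340 ≡ 320 · 111 · 320 · 111 ≡ 67 (mod 341).
Since 67 ≠ 1, base 10 is a Fermat witness: 341 is composite.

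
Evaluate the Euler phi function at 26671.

26344

Factor: 26671 = 149 · 179.
φ(26671) = (149−1) · (179−1) = 148 · 178 = 26344.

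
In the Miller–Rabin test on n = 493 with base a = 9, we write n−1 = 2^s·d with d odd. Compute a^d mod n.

457

493 − 1 = 492 = 2^2 · 123, so d = 123.
9^1 ≡ 9 (mod 493)
9^2 ≡ 9^2 = 81 ≡ 81 (mod 493)
9^4 ≡ 81^2 = 6561 ≡ 152 (mod 493)
9^8 ≡ 152^2 = 23104 ≡ 426 (mod 493)
9^16 ≡ 426^2 = 181476 ≡ 52 (mod 493)
9^32 ≡ 52^2 = 2704 ≡ 239 (mod 493)
9^64 ≡ 239^2 = 57121 ≡ 426 (mod 493)
123 = 64 + 32 + 16 + 8 + 2 + 1 in binary powers of 2.
So 9^123 ≡ 426 · 239 · 52 · 426 · 81 · 9 ≡ 457 (mod 493).
Squaring chain: 457 → 310; never reaches −1, so base 9 is a Miller–Rabin witness that 493 is composite.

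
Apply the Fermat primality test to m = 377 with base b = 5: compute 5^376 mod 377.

326

5^1 ≡ 5 (mod 377)
5^2 ≡ 5^2 = 25 ≡ 25 (mod 377)
5^4 ≡ 25^2 = 625 ≡ 248 (mod 377)
5^8 ≡ 248^2 = 61504 ≡ 53 (mod 377)
5^16 ≡ 53^2 = 2809 ≡ 170 (mod 377)
5^32 ≡ 170^2 = 28900 ≡ 248 (mod 377)
5^64 ≡ 248^2 = 61504 ≡ 53 (mod 377)
5^128 ≡ 53^2 = 2809 ≡ 170 (mod 377)
5^256 ≡ 170^2 = 28900 ≡ 248 (mod 377)
376 = 256 + 64 + 32 + 16 + 8 in binary powers of 2.
So 5^376 ≡ 248 · 53 · 248 · 170 · 53 ≡ 326 (mod 377).
Since 326 ≠ 1, base 5 is a Fermat witness: 377 is composite.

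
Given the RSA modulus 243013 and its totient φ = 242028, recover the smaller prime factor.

487

φ(n) = (p−1)(q−1) = n − (p+q) + 1, so p + q = 243013 − 242028 + 1 = 986.
p and q are the roots of t² − 986t + 243013 = 0.
Discriminant: 986² − 4·243013 = 972196 − 972052 = 144; √144 = 12.
q = (986 − 12)/2 = 487, p = (986 + 12)/2 = 499.
Check: 487 · 499 = 243013.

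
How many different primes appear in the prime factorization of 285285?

285285 = 3 · 95095
95095 = 5 · 19019
19019 = 7 · 2717
2717 = 11 · 247
247 = 13 · 19
285285 = 3 · 5 · 7 · 11 · 13 · 19, which has 6 distinct prime factors.

6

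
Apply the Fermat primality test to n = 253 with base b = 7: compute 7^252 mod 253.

82

7^1 ≡ 7 (mod 253)
7^2 ≡ 7^2 = 49 ≡ 49 (mod 253)
7^4 ≡ 49^2 = 2401 ≡ 124 (mod 253)
7^8 ≡ 124^2 = 15376 ≡ 196 (mod 253)
7^16 ≡ 196^2 = 38416 ≡ 213 (mod 253)
7^32 ≡ 213^2 = 45369 ≡ 82 (mod 253)
7^64 ≡ 82^2 = 6724 ≡ 146 (mod 253)
7^128 ≡ 146^2 = 21316 ≡ 64 (mod 253)
252 = 128 + 64 + 32 + 16 + 8 + 4 in binary powers of 2.
So 7^252 ≡ 64 · 146 · 82 · 213 · 196 · 124 ≡ 82 (mod 253).
Since 82 ≠ 1, base 7 is a Fermat witness: 253 is composite.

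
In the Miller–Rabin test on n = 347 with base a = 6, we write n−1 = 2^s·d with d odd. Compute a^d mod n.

346

347 − 1 = 346 = 2^1 · 173, so d = 173.
6^1 ≡ 6 (mod 347)
6^2 ≡ 6^2 = 36 ≡ 36 (mod 347)
6^4 ≡ 36^2 = 1296 ≡ 255 (mod 347)
6^8 ≡ 255^2 = 65025 ≡ 136 (mod 347)
6^16 ≡ 136^2 = 18496 ≡ 105 (mod 347)
6^32 ≡ 105^2 = 11025 ≡ 268 (mod 347)
6^64 ≡ 268^2 = 71824 ≡ 342 (mod 347)
6^128 ≡ 342^2 = 116964 ≡ 25 (mod 347)
173 = 128 + 32 + 8 + 4 + 1 in binary powers of 2.
So 6^173 ≡ 25 · 268 · 136 · 255 · 6 ≡ 346 (mod 347).
Since 6^d ≡ 346 (mod 347), base 6 does not prove 347 composite.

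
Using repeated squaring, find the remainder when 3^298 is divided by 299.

3^1 ≡ 3 (mod 299)
3^2 ≡ 3^2 = 9 ≡ 9 (mod 299)
3^4 ≡ 9^2 = 81 ≡ 81 (mod 299)
3^8 ≡ 81^2 = 6561 ≡ 282 (mod 299)
3^16 ≡ 282^2 = 79524 ≡ 289 (mod 299)
3^32 ≡ 289^2 = 83521 ≡ 100 (mod 299)
3^64 ≡ 100^2 = 10000 ≡ 133 (mod 299)
3^128 ≡ 133^2 = 17689 ≡ 48 (mod 299)
3^256 ≡ 48^2 = 2304 ≡ 211 (mod 299)
298 = 256 + 32 + 8 + 2 in binary powers of 2.
So 3^298 ≡ 211 · 100 · 282 · 9 ≡ 3 (mod 299).
Since 3 ≠ 1, base 3 is a Fermat witness: 299 is composite.

3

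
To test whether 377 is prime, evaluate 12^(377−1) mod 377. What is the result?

1

12^1 ≡ 12 (mod 377)
12^2 ≡ 12^2 = 144 ≡ 144 (mod 377)
12^4 ≡ 144^2 = 20736 ≡ 1 (mod 377)
12^8 ≡ 1^2 = 1 ≡ 1 (mod 377)
12^16 ≡ 1^2 = 1 ≡ 1 (mod 377)
12^32 ≡ 1^2 = 1 ≡ 1 (mod 377)
12^64 ≡ 1^2 = 1 ≡ 1 (mod 377)
12^128 ≡ 1^2 = 1 ≡ 1 (mod 377)
12^256 ≡ 1^2 = 1 ≡ 1 (mod 377)
376 = 256 + 64 + 32 + 16 + 8 in binary powers of 2.
So 12^376 ≡ 1 · 1 · 1 · 1 · 1 ≡ 1 (mod 377).
Since the result is 1, base 12 gives no evidence that 377 is composite.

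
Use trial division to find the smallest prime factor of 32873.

71

32873 is odd.
Digit sum 23, not divisible by 3.
Ends in 3: not divisible by 5.
7: 32873 = 7·4696 + 1
11: 32873 = 11·2988 + 5
13: 32873 = 13·2528 + 9
17: 32873 = 17·1933 + 12
19: 32873 = 19·1730 + 3
23: 32873 = 23·1429 + 6
29: 32873 = 29·1133 + 16
31: 32873 = 31·1060 + 13
37: 32873 = 37·888 + 17
41: 32873 = 41·801 + 32
43: 32873 = 43·764 + 21
47: 32873 = 47·699 + 20
53: 32873 = 53·620 + 13
59: 32873 = 59·557 + 10
61: 32873 = 61·538 + 55
67: 32873 = 67·490 + 43
71: 32873 = 71·463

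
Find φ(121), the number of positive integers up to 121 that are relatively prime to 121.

Factor: 121 = 11^2.
φ(121) = 11^1·(11−1) = 110.

110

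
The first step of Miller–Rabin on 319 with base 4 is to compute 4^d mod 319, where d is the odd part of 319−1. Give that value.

212

319 − 1 = 318 = 2^1 · 159, so d = 159.
4^1 ≡ 4 (mod 319)
4^2 ≡ 4^2 = 16 ≡ 16 (mod 319)
4^4 ≡ 16^2 = 256 ≡ 256 (mod 319)
4^8 ≡ 256^2 = 65536 ≡ 141 (mod 319)
4^16 ≡ 141^2 = 19881 ≡ 103 (mod 319)
4^32 ≡ 103^2 = 10609 ≡ 82 (mod 319)
4^64 ≡ 82^2 = 6724 ≡ 25 (mod 319)
4^128 ≡ 25^2 = 625 ≡ 306 (mod 319)
159 = 128 + 16 + 8 + 4 + 2 + 1 in binary powers of 2.
So 4^159 ≡ 306 · 103 · 141 · 256 · 16 · 4 ≡ 212 (mod 319).
Squaring chain: 212; never reaches −1, so base 4 is a Miller–Rabin witness that 319 is composite.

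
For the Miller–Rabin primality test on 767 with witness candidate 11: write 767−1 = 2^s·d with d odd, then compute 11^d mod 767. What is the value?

767 − 1 = 766 = 2^1 · 383, so d = 383.
11^1 ≡ 11 (mod 767)
11^2 ≡ 11^2 = 121 ≡ 121 (mod 767)
11^4 ≡ 121^2 = 14641 ≡ 68 (mod 767)
11^8 ≡ 68^2 = 4624 ≡ 22 (mod 767)
11^16 ≡ 22^2 = 484 ≡ 484 (mod 767)
11^32 ≡ 484^2 = 234256 ≡ 321 (mod 767)
11^64 ≡ 321^2 = 103041 ≡ 263 (mod 767)
11^128 ≡ 263^2 = 69169 ≡ 139 (mod 767)
11^256 ≡ 139^2 = 19321 ≡ 146 (mod 767)
383 = 256 + 64 + 32 + 16 + 8 + 4 + 2 + 1 in binary powers of 2.
So 11^383 ≡ 146 · 263 · 321 · 484 · 22 · 68 · 121 · 11 ≡ 32 (mod 767).
Squaring chain: 32; never reaches −1, so base 11 is a Miller–Rabin witness that 767 is composite.

32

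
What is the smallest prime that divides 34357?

34357 is odd.
Digit sum 22, not divisible by 3.
Ends in 7: not divisible by 5.
7: 34357 = 7·4908 + 1
11: 34357 = 11·3123 + 4
13: 34357 = 13·2642 + 11
17: 34357 = 17·2021

17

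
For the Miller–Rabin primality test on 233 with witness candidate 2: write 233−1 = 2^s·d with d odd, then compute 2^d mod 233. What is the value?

233 − 1 = 232 = 2^3 · 29, so d = 29.
2^1 ≡ 2 (mod 233)
2^2 ≡ 2^2 = 4 ≡ 4 (mod 233)
2^4 ≡ 4^2 = 16 ≡ 16 (mod 233)
2^8 ≡ 16^2 = 256 ≡ 23 (mod 233)
2^16 ≡ 23^2 = 529 ≡ 63 (mod 233)
29 = 16 + 8 + 4 + 1 in binary powers of 2.
So 2^29 ≡ 63 · 23 · 16 · 2 ≡ 1 (mod 233).
Since 2^d ≡ 1 (mod 233), base 2 does not prove 233 composite.

1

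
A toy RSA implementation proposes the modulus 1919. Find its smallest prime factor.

1919 is odd.
Digit sum 20, not divisible by 3.
Ends in 9: not divisible by 5.
7: 1919 = 7·274 + 1
11: 1919 = 11·174 + 5
13: 1919 = 13·147 + 8
17: 1919 = 17·112 + 15
19: 1919 = 19·101

19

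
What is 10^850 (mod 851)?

10^1 ≡ 10 (mod 851)
10^2 ≡ 10^2 = 100 ≡ 100 (mod 851)
10^4 ≡ 100^2 = 10000 ≡ 639 (mod 851)
10^8 ≡ 639^2 = 408321 ≡ 692 (mod 851)
10^16 ≡ 692^2 = 478864 ≡ 602 (mod 851)
10^32 ≡ 602^2 = 362404 ≡ 729 (mod 851)
10^64 ≡ 729^2 = 531441 ≡ 417 (mod 851)
10^128 ≡ 417^2 = 173889 ≡ 285 (mod 851)
10^256 ≡ 285^2 = 81225 ≡ 380 (mod 851)
10^512 ≡ 380^2 = 144400 ≡ 581 (mod 851)
850 = 512 + 256 + 64 + 16 + 2 in binary powers of 2.
So 10^850 ≡ 581 · 380 · 417 · 602 · 100 ≡ 380 (mod 851).
Since 380 ≠ 1, base 10 is a Fermat witness: 851 is composite.

380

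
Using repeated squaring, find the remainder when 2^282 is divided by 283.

1

2^1 ≡ 2 (mod 283)
2^2 ≡ 2^2 = 4 ≡ 4 (mod 283)
2^4 ≡ 4^2 = 16 ≡ 16 (mod 283)
2^8 ≡ 16^2 = 256 ≡ 256 (mod 283)
2^16 ≡ 256^2 = 65536 ≡ 163 (mod 283)
2^32 ≡ 163^2 = 26569 ≡ 250 (mod 283)
2^64 ≡ 250^2 = 62500 ≡ 240 (mod 283)
2^128 ≡ 240^2 = 57600 ≡ 151 (mod 283)
2^256 ≡ 151^2 = 22801 ≡ 161 (mod 283)
282 = 256 + 16 + 8 + 2 in binary powers of 2.
So 2^282 ≡ 161 · 163 · 256 · 4 ≡ 1 (mod 283).
Since the result is 1, base 2 gives no evidence that 283 is composite.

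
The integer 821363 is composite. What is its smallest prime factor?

821363 is odd.
Digit sum 23, not divisible by 3.
Ends in 3: not divisible by 5.
7: 821363 = 7·117337 + 4
11: 821363 = 11·74669 + 4
13: 821363 = 13·63181 + 10
17: 821363 = 17·48315 + 8
19: 821363 = 19·43229 + 12
23: 821363 = 23·35711 + 10
29: 821363 = 29·28322 + 25
31: 821363 = 31·26495 + 18
37: 821363 = 37·22199

37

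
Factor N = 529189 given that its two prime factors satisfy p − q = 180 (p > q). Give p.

Since p = q + 180, we have 529189 = q(q + 180), so q² + 180q − 529189 = 0.
Discriminant: 180² + 4·529189 = 32400 + 2116756 = 2149156; √2149156 = 1466.
q = (−180 + 1466)/2 = 643, and p = q + 180 = 823.
Check: 643 · 823 = 529189.

823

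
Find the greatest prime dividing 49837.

61

49837 = 19 · 2623
2623 = 43 · 61
61 is prime.
So 49837 = 19 · 43 · 61; the largest prime factor is 61.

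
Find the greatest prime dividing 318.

318 = 2 · 159
159 = 3 · 53
53 is prime.
So 318 = 2 · 3 · 53; the largest prime factor is 53.

53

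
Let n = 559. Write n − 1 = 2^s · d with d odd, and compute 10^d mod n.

559 − 1 = 558 = 2^1 · 279, so d = 279.
10^1 ≡ 10 (mod 559)
10^2 ≡ 10^2 = 100 ≡ 100 (mod 559)
10^4 ≡ 100^2 = 10000 ≡ 497 (mod 559)
10^8 ≡ 497^2 = 247009 ≡ 490 (mod 559)
10^16 ≡ 490^2 = 240100 ≡ 289 (mod 559)
10^32 ≡ 289^2 = 83521 ≡ 230 (mod 559)
10^64 ≡ 230^2 = 52900 ≡ 354 (mod 559)
10^128 ≡ 354^2 = 125316 ≡ 100 (mod 559)
10^256 ≡ 100^2 = 10000 ≡ 497 (mod 559)
279 = 256 + 16 + 4 + 2 + 1 in binary powers of 2.
So 10^279 ≡ 497 · 289 · 497 · 100 · 10 ≡ 207 (mod 559).
Squaring chain: 207; never reaches −1, so base 10 is a Miller–Rabin witness that 559 is composite.

207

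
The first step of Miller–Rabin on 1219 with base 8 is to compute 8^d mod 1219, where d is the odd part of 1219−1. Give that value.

1219 − 1 = 1218 = 2^1 · 609, so d = 609.
8^1 ≡ 8 (mod 1219)
8^2 ≡ 8^2 = 64 ≡ 64 (mod 1219)
8^4 ≡ 64^2 = 4096 ≡ 439 (mod 1219)
8^8 ≡ 439^2 = 192721 ≡ 119 (mod 1219)
8^16 ≡ 119^2 = 14161 ≡ 752 (mod 1219)
8^32 ≡ 752^2 = 565504 ≡ 1107 (mod 1219)
8^64 ≡ 1107^2 = 1225449 ≡ 354 (mod 1219)
8^128 ≡ 354^2 = 125316 ≡ 978 (mod 1219)
8^256 ≡ 978^2 = 956484 ≡ 788 (mod 1219)
8^512 ≡ 788^2 = 620944 ≡ 473 (mod 1219)
609 = 512 + 64 + 32 + 1 in binary powers of 2.
So 8^609 ≡ 473 · 354 · 1107 · 8 ≡ 393 (mod 1219).
Squaring chain: 393; never reaches −1, so base 8 is a Miller–Rabin witness that 1219 is composite.

393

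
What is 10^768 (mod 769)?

1

10^1 ≡ 10 (mod 769)
10^2 ≡ 10^2 = 100 ≡ 100 (mod 769)
10^4 ≡ 100^2 = 10000 ≡ 3 (mod 769)
10^8 ≡ 3^2 = 9 ≡ 9 (mod 769)
10^16 ≡ 9^2 = 81 ≡ 81 (mod 769)
10^32 ≡ 81^2 = 6561 ≡ 409 (mod 769)
10^64 ≡ 409^2 = 167281 ≡ 408 (mod 769)
10^128 ≡ 408^2 = 166464 ≡ 360 (mod 769)
10^256 ≡ 360^2 = 129600 ≡ 408 (mod 769)
10^512 ≡ 408^2 = 166464 ≡ 360 (mod 769)
768 = 512 + 256 in binary powers of 2.
So 10^768 ≡ 360 · 408 ≡ 1 (mod 769).
Since the result is 1, base 10 gives no evidence that 769 is composite.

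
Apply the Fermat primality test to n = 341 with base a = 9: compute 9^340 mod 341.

67

9^1 ≡ 9 (mod 341)
9^2 ≡ 9^2 = 81 ≡ 81 (mod 341)
9^4 ≡ 81^2 = 6561 ≡ 82 (mod 341)
9^8 ≡ 82^2 = 6724 ≡ 245 (mod 341)
9^16 ≡ 245^2 = 60025 ≡ 9 (mod 341)
9^32 ≡ 9^2 = 81 ≡ 81 (mod 341)
9^64 ≡ 81^2 = 6561 ≡ 82 (mod 341)
9^128 ≡ 82^2 = 6724 ≡ 245 (mod 341)
9^256 ≡ 245^2 = 60025 ≡ 9 (mod 341)
340 = 256 + 64 + 16 + 4 in binary powers of 2.
So 9^340 ≡ 9 · 82 · 9 · 82 ≡ 67 (mod 341).
Since 67 ≠ 1, base 9 is a Fermat witness: 341 is composite.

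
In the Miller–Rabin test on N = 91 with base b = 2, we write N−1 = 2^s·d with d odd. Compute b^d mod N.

57

91 − 1 = 90 = 2^1 · 45, so d = 45.
2^1 ≡ 2 (mod 91)
2^2 ≡ 2^2 = 4 ≡ 4 (mod 91)
2^4 ≡ 4^2 = 16 ≡ 16 (mod 91)
2^8 ≡ 16^2 = 256 ≡ 74 (mod 91)
2^16 ≡ 74^2 = 5476 ≡ 16 (mod 91)
2^32 ≡ 16^2 = 256 ≡ 74 (mod 91)
45 = 32 + 8 + 4 + 1 in binary powers of 2.
So 2^45 ≡ 74 · 74 · 16 · 2 ≡ 57 (mod 91).
Squaring chain: 57; never reaches −1, so base 2 is a Miller–Rabin witness that 91 is composite.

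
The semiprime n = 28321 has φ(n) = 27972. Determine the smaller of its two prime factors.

127

φ(n) = (p−1)(q−1) = n − (p+q) + 1, so p + q = 28321 − 27972 + 1 = 350.
p and q are the roots of t² − 350t + 28321 = 0.
Discriminant: 350² − 4·28321 = 122500 − 113284 = 9216; √9216 = 96.
q = (350 − 96)/2 = 127, p = (350 + 96)/2 = 223.
Check: 127 · 223 = 28321.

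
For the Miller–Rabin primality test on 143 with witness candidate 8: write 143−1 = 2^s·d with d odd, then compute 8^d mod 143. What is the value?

143 − 1 = 142 = 2^1 · 71, so d = 71.
8^1 ≡ 8 (mod 143)
8^2 ≡ 8^2 = 64 ≡ 64 (mod 143)
8^4 ≡ 64^2 = 4096 ≡ 92 (mod 143)
8^8 ≡ 92^2 = 8464 ≡ 27 (mod 143)
8^16 ≡ 27^2 = 729 ≡ 14 (mod 143)
8^32 ≡ 14^2 = 196 ≡ 53 (mod 143)
8^64 ≡ 53^2 = 2809 ≡ 92 (mod 143)
71 = 64 + 4 + 2 + 1 in binary powers of 2.
So 8^71 ≡ 92 · 92 · 64 · 8 ≡ 96 (mod 143).
Squaring chain: 96; never reaches −1, so base 8 is a Miller–Rabin witness that 143 is composite.

96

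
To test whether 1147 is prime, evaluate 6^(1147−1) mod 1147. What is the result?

6^1 ≡ 6 (mod 1147)
6^2 ≡ 6^2 = 36 ≡ 36 (mod 1147)
6^4 ≡ 36^2 = 1296 ≡ 149 (mod 1147)
6^8 ≡ 149^2 = 22201 ≡ 408 (mod 1147)
6^16 ≡ 408^2 = 166464 ≡ 149 (mod 1147)
6^32 ≡ 149^2 = 22201 ≡ 408 (mod 1147)
6^64 ≡ 408^2 = 166464 ≡ 149 (mod 1147)
6^128 ≡ 149^2 = 22201 ≡ 408 (mod 1147)
6^256 ≡ 408^2 = 166464 ≡ 149 (mod 1147)
6^512 ≡ 149^2 = 22201 ≡ 408 (mod 1147)
6^1024 ≡ 408^2 = 166464 ≡ 149 (mod 1147)
1146 = 1024 + 64 + 32 + 16 + 8 + 2 in binary powers of 2.
So 6^1146 ≡ 149 · 149 · 408 · 149 · 408 · 36 ≡ 776 (mod 1147).
Since 776 ≠ 1, base 6 is a Fermat witness: 1147 is composite.

776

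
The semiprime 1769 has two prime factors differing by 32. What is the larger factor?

61

Since p = q + 32, we have 1769 = q(q + 32), so q² + 32q − 1769 = 0.
Discriminant: 32² + 4·1769 = 1024 + 7076 = 8100; √8100 = 90.
q = (−32 + 90)/2 = 29, and p = q + 32 = 61.
Check: 29 · 61 = 1769.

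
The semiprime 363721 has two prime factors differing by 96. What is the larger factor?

Since p = q + 96, we have 363721 = q(q + 96), so q² + 96q − 363721 = 0.
Discriminant: 96² + 4·363721 = 9216 + 1454884 = 1464100; √1464100 = 1210.
q = (−96 + 1210)/2 = 557, and p = q + 96 = 653.
Check: 557 · 653 = 363721.

653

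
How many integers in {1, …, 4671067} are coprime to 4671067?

4586400

Factor: 4671067 = 131 · 181 · 197.
φ(4671067) = (131−1) · (181−1) · (197−1) = 130 · 180 · 196 = 4586400.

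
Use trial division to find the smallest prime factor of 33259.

33259 is odd.
Digit sum 22, not divisible by 3.
Ends in 9: not divisible by 5.
7: 33259 = 7·4751 + 2
11: 33259 = 11·3023 + 6
13: 33259 = 13·2558 + 5
17: 33259 = 17·1956 + 7
19: 33259 = 19·1750 + 9
23: 33259 = 23·1446 + 1
29: 33259 = 29·1146 + 25
31: 33259 = 31·1072 + 27
37: 33259 = 37·898 + 33
41: 33259 = 41·811 + 8
43: 33259 = 43·773 + 20
47: 33259 = 47·707 + 30
53: 33259 = 53·627 + 28
59: 33259 = 59·563 + 42
61: 33259 = 61·545 + 14
67: 33259 = 67·496 + 27
71: 33259 = 71·468 + 31
73: 33259 = 73·455 + 44
79: 33259 = 79·421

79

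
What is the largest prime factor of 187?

17

187 = 11 · 17
17 is prime.
So 187 = 11 · 17; the largest prime factor is 17.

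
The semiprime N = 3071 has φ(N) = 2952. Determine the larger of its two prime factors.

φ(n) = (p−1)(q−1) = n − (p+q) + 1, so p + q = 3071 − 2952 + 1 = 120.
p and q are the roots of t² − 120t + 3071 = 0.
Discriminant: 120² − 4·3071 = 14400 − 12284 = 2116; √2116 = 46.
q = (120 − 46)/2 = 37, p = (120 + 46)/2 = 83.
Check: 37 · 83 = 3071.

83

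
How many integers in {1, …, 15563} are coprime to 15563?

15288

Factor: 15563 = 79 · 197.
φ(15563) = (79−1) · (197−1) = 78 · 196 = 15288.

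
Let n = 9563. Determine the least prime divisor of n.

73

9563 is odd.
Digit sum 23, not divisible by 3.
Ends in 3: not divisible by 5.
7: 9563 = 7·1366 + 1
11: 9563 = 11·869 + 4
13: 9563 = 13·735 + 8
17: 9563 = 17·562 + 9
19: 9563 = 19·503 + 6
23: 9563 = 23·415 + 18
29: 9563 = 29·329 + 22
31: 9563 = 31·308 + 15
37: 9563 = 37·258 + 17
41: 9563 = 41·233 + 10
43: 9563 = 43·222 + 17
47: 9563 = 47·203 + 22
53: 9563 = 53·180 + 23
59: 9563 = 59·162 + 5
61: 9563 = 61·156 + 47
67: 9563 = 67·142 + 49
71: 9563 = 71·134 + 49
73: 9563 = 73·131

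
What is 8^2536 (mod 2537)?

21

8^1 ≡ 8 (mod 2537)
8^2 ≡ 8^2 = 64 ≡ 64 (mod 2537)
8^4 ≡ 64^2 = 4096 ≡ 1559 (mod 2537)
8^8 ≡ 1559^2 = 2430481 ≡ 35 (mod 2537)
8^16 ≡ 35^2 = 1225 ≡ 1225 (mod 2537)
8^32 ≡ 1225^2 = 1500625 ≡ 1258 (mod 2537)
8^64 ≡ 1258^2 = 1582564 ≡ 2013 (mod 2537)
8^128 ≡ 2013^2 = 4052169 ≡ 580 (mod 2537)
8^256 ≡ 580^2 = 336400 ≡ 1516 (mod 2537)
8^512 ≡ 1516^2 = 2298256 ≡ 2271 (mod 2537)
8^1024 ≡ 2271^2 = 5157441 ≡ 2257 (mod 2537)
8^2048 ≡ 2257^2 = 5094049 ≡ 2290 (mod 2537)
2536 = 2048 + 256 + 128 + 64 + 32 + 8 in binary powers of 2.
So 8^2536 ≡ 2290 · 1516 · 580 · 2013 · 1258 · 35 ≡ 21 (mod 2537).
Since 21 ≠ 1, base 8 is a Fermat witness: 2537 is composite.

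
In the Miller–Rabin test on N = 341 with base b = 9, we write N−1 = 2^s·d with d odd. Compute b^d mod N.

67

341 − 1 = 340 = 2^2 · 85, so d = 85.
9^1 ≡ 9 (mod 341)
9^2 ≡ 9^2 = 81 ≡ 81 (mod 341)
9^4 ≡ 81^2 = 6561 ≡ 82 (mod 341)
9^8 ≡ 82^2 = 6724 ≡ 245 (mod 341)
9^16 ≡ 245^2 = 60025 ≡ 9 (mod 341)
9^32 ≡ 9^2 = 81 ≡ 81 (mod 341)
9^64 ≡ 81^2 = 6561 ≡ 82 (mod 341)
85 = 64 + 16 + 4 + 1 in binary powers of 2.
So 9^85 ≡ 82 · 9 · 82 · 9 ≡ 67 (mod 341).
Squaring chain: 67 → 56; never reaches −1, so base 9 is a Miller–Rabin witness that 341 is composite.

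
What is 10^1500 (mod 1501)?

144

10^1 ≡ 10 (mod 1501)
10^2 ≡ 10^2 = 100 ≡ 100 (mod 1501)
10^4 ≡ 100^2 = 10000 ≡ 994 (mod 1501)
10^8 ≡ 994^2 = 988036 ≡ 378 (mod 1501)
10^16 ≡ 378^2 = 142884 ≡ 289 (mod 1501)
10^32 ≡ 289^2 = 83521 ≡ 966 (mod 1501)
10^64 ≡ 966^2 = 933156 ≡ 1035 (mod 1501)
10^128 ≡ 1035^2 = 1071225 ≡ 1012 (mod 1501)
10^256 ≡ 1012^2 = 1024144 ≡ 462 (mod 1501)
10^512 ≡ 462^2 = 213444 ≡ 302 (mod 1501)
10^1024 ≡ 302^2 = 91204 ≡ 1144 (mod 1501)
1500 = 1024 + 256 + 128 + 64 + 16 + 8 + 4 in binary powers of 2.
So 10^1500 ≡ 1144 · 462 · 1012 · 1035 · 289 · 378 · 994 ≡ 144 (mod 1501).
Since 144 ≠ 1, base 10 is a Fermat witness: 1501 is composite.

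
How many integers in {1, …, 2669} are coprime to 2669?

Factor: 2669 = 17 · 157.
φ(2669) = (17−1) · (157−1) = 16 · 156 = 2496.

2496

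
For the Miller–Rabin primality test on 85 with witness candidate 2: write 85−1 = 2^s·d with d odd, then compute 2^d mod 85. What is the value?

32

85 − 1 = 84 = 2^2 · 21, so d = 21.
2^1 ≡ 2 (mod 85)
2^2 ≡ 2^2 = 4 ≡ 4 (mod 85)
2^4 ≡ 4^2 = 16 ≡ 16 (mod 85)
2^8 ≡ 16^2 = 256 ≡ 1 (mod 85)
2^16 ≡ 1^2 = 1 ≡ 1 (mod 85)
21 = 16 + 4 + 1 in binary powers of 2.
So 2^21 ≡ 1 · 16 · 2 ≡ 32 (mod 85).
Squaring chain: 32 → 4; never reaches −1, so base 2 is a Miller–Rabin witness that 85 is composite.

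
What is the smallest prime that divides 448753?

23

448753 is odd.
Digit sum 31, not divisible by 3.
Ends in 3: not divisible by 5.
7: 448753 = 7·64107 + 4
11: 448753 = 11·40795 + 8
13: 448753 = 13·34519 + 6
17: 448753 = 17·26397 + 4
19: 448753 = 19·23618 + 11
23: 448753 = 23·19511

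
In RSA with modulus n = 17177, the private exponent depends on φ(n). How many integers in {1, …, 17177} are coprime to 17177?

Factor: 17177 = 89 · 193.
φ(17177) = (89−1) · (193−1) = 88 · 192 = 16896.

16896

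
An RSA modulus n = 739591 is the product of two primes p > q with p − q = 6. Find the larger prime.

863

Since p = q + 6, we have 739591 = q(q + 6), so q² + 6q − 739591 = 0.
Discriminant: 6² + 4·739591 = 36 + 2958364 = 2958400; √2958400 = 1720.
q = (−6 + 1720)/2 = 857, and p = q + 6 = 863.
Check: 857 · 863 = 739591.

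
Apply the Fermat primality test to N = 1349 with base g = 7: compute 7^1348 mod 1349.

7^1 ≡ 7 (mod 1349)
7^2 ≡ 7^2 = 49 ≡ 49 (mod 1349)
7^4 ≡ 49^2 = 2401 ≡ 1052 (mod 1349)
7^8 ≡ 1052^2 = 1106704 ≡ 524 (mod 1349)
7^16 ≡ 524^2 = 274576 ≡ 729 (mod 1349)
7^32 ≡ 729^2 = 531441 ≡ 1284 (mod 1349)
7^64 ≡ 1284^2 = 1648656 ≡ 178 (mod 1349)
7^128 ≡ 178^2 = 31684 ≡ 657 (mod 1349)
7^256 ≡ 657^2 = 431649 ≡ 1318 (mod 1349)
7^512 ≡ 1318^2 = 1737124 ≡ 961 (mod 1349)
7^1024 ≡ 961^2 = 923521 ≡ 805 (mod 1349)
1348 = 1024 + 256 + 64 + 4 in binary powers of 2.
So 7^1348 ≡ 805 · 1318 · 178 · 1052 ≡ 292 (mod 1349).
Since 292 ≠ 1, base 7 is a Fermat witness: 1349 is composite.

292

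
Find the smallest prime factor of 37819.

37819 is odd.
Digit sum 28, not divisible by 3.
Ends in 9: not divisible by 5.
7: 37819 = 7·5402 + 5
11: 37819 = 11·3438 + 1
13: 37819 = 13·2909 + 2
17: 37819 = 17·2224 + 11
19: 37819 = 19·1990 + 9
23: 37819 = 23·1644 + 7
29: 37819 = 29·1304 + 3
31: 37819 = 31·1219 + 30
37: 37819 = 37·1022 + 5
41: 37819 = 41·922 + 17
43: 37819 = 43·879 + 22
47: 37819 = 47·804 + 31
53: 37819 = 53·713 + 30
59: 37819 = 59·641

59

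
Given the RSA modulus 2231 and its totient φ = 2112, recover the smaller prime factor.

φ(n) = (p−1)(q−1) = n − (p+q) + 1, so p + q = 2231 − 2112 + 1 = 120.
p and q are the roots of t² − 120t + 2231 = 0.
Discriminant: 120² − 4·2231 = 14400 − 8924 = 5476; √5476 = 74.
q = (120 − 74)/2 = 23, p = (120 + 74)/2 = 97.
Check: 23 · 97 = 2231.

23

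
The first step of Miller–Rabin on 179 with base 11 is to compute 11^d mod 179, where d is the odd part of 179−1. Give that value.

178

179 − 1 = 178 = 2^1 · 89, so d = 89.
11^1 ≡ 11 (mod 179)
11^2 ≡ 11^2 = 121 ≡ 121 (mod 179)
11^4 ≡ 121^2 = 14641 ≡ 142 (mod 179)
11^8 ≡ 142^2 = 20164 ≡ 116 (mod 179)
11^16 ≡ 116^2 = 13456 ≡ 31 (mod 179)
11^32 ≡ 31^2 = 961 ≡ 66 (mod 179)
11^64 ≡ 66^2 = 4356 ≡ 60 (mod 179)
89 = 64 + 16 + 8 + 1 in binary powers of 2.
So 11^89 ≡ 60 · 31 · 116 · 11 ≡ 178 (mod 179).
Since 11^d ≡ 178 (mod 179), base 11 does not prove 179 composite.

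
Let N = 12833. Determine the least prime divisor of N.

12833 is odd.
Digit sum 17, not divisible by 3.
Ends in 3: not divisible by 5.
7: 12833 = 7·1833 + 2
11: 12833 = 11·1166 + 7
13: 12833 = 13·987 + 2
17: 12833 = 17·754 + 15
19: 12833 = 19·675 + 8
23: 12833 = 23·557 + 22
29: 12833 = 29·442 + 15
31: 12833 = 31·413 + 30
37: 12833 = 37·346 + 31
41: 12833 = 41·313

41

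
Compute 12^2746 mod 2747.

2137

12^1 ≡ 12 (mod 2747)
12^2 ≡ 12^2 = 144 ≡ 144 (mod 2747)
12^4 ≡ 144^2 = 20736 ≡ 1507 (mod 2747)
12^8 ≡ 1507^2 = 2271049 ≡ 2027 (mod 2747)
12^16 ≡ 2027^2 = 4108729 ≡ 1964 (mod 2747)
12^32 ≡ 1964^2 = 3857296 ≡ 508 (mod 2747)
12^64 ≡ 508^2 = 258064 ≡ 2593 (mod 2747)
12^128 ≡ 2593^2 = 6723649 ≡ 1740 (mod 2747)
12^256 ≡ 1740^2 = 3027600 ≡ 406 (mod 2747)
12^512 ≡ 406^2 = 164836 ≡ 16 (mod 2747)
12^1024 ≡ 16^2 = 256 ≡ 256 (mod 2747)
12^2048 ≡ 256^2 = 65536 ≡ 2355 (mod 2747)
2746 = 2048 + 512 + 128 + 32 + 16 + 8 + 2 in binary powers of 2.
So 12^2746 ≡ 2355 · 16 · 1740 · 508 · 1964 · 2027 · 144 ≡ 2137 (mod 2747).
Since 2137 ≠ 1, base 12 is a Fermat witness: 2747 is composite.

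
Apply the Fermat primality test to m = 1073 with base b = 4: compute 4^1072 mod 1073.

4^1 ≡ 4 (mod 1073)
4^2 ≡ 4^2 = 16 ≡ 16 (mod 1073)
4^4 ≡ 16^2 = 256 ≡ 256 (mod 1073)
4^8 ≡ 256^2 = 65536 ≡ 83 (mod 1073)
4^16 ≡ 83^2 = 6889 ≡ 451 (mod 1073)
4^32 ≡ 451^2 = 203401 ≡ 604 (mod 1073)
4^64 ≡ 604^2 = 364816 ≡ 1069 (mod 1073)
4^128 ≡ 1069^2 = 1142761 ≡ 16 (mod 1073)
4^256 ≡ 16^2 = 256 ≡ 256 (mod 1073)
4^512 ≡ 256^2 = 65536 ≡ 83 (mod 1073)
4^1024 ≡ 83^2 = 6889 ≡ 451 (mod 1073)
1072 = 1024 + 32 + 16 in binary powers of 2.
So 4^1072 ≡ 451 · 604 · 451 ≡ 1069 (mod 1073).
Since 1069 ≠ 1, base 4 is a Fermat witness: 1073 is composite.

1069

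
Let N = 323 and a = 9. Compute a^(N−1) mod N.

9^1 ≡ 9 (mod 323)
9^2 ≡ 9^2 = 81 ≡ 81 (mod 323)
9^4 ≡ 81^2 = 6561 ≡ 101 (mod 323)
9^8 ≡ 101^2 = 10201 ≡ 188 (mod 323)
9^16 ≡ 188^2 = 35344 ≡ 137 (mod 323)
9^32 ≡ 137^2 = 18769 ≡ 35 (mod 323)
9^64 ≡ 35^2 = 1225 ≡ 256 (mod 323)
9^128 ≡ 256^2 = 65536 ≡ 290 (mod 323)
9^256 ≡ 290^2 = 84100 ≡ 120 (mod 323)
322 = 256 + 64 + 2 in binary powers of 2.
So 9^322 ≡ 120 · 256 · 81 ≡ 251 (mod 323).
Since 251 ≠ 1, base 9 is a Fermat witness: 323 is composite.

251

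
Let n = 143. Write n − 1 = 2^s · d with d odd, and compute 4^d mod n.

114

143 − 1 = 142 = 2^1 · 71, so d = 71.
4^1 ≡ 4 (mod 143)
4^2 ≡ 4^2 = 16 ≡ 16 (mod 143)
4^4 ≡ 16^2 = 256 ≡ 113 (mod 143)
4^8 ≡ 113^2 = 12769 ≡ 42 (mod 143)
4^16 ≡ 42^2 = 1764 ≡ 48 (mod 143)
4^32 ≡ 48^2 = 2304 ≡ 16 (mod 143)
4^64 ≡ 16^2 = 256 ≡ 113 (mod 143)
71 = 64 + 4 + 2 + 1 in binary powers of 2.
So 4^71 ≡ 113 · 113 · 16 · 4 ≡ 114 (mod 143).
Squaring chain: 114; never reaches −1, so base 4 is a Miller–Rabin witness that 143 is composite.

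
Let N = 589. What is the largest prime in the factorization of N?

31

589 = 19 · 31
31 is prime.
So 589 = 19 · 31; the largest prime factor is 31.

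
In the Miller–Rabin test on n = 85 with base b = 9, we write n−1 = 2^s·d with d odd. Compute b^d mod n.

85 − 1 = 84 = 2^2 · 21, so d = 21.
9^1 ≡ 9 (mod 85)
9^2 ≡ 9^2 = 81 ≡ 81 (mod 85)
9^4 ≡ 81^2 = 6561 ≡ 16 (mod 85)
9^8 ≡ 16^2 = 256 ≡ 1 (mod 85)
9^16 ≡ 1^2 = 1 ≡ 1 (mod 85)
21 = 16 + 4 + 1 in binary powers of 2.
So 9^21 ≡ 1 · 16 · 9 ≡ 59 (mod 85).
Squaring chain: 59 → 81; never reaches −1, so base 9 is a Miller–Rabin witness that 85 is composite.

59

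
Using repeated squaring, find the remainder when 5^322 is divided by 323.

5^1 ≡ 5 (mod 323)
5^2 ≡ 5^2 = 25 ≡ 25 (mod 323)
5^4 ≡ 25^2 = 625 ≡ 302 (mod 323)
5^8 ≡ 302^2 = 91204 ≡ 118 (mod 323)
5^16 ≡ 118^2 = 13924 ≡ 35 (mod 323)
5^32 ≡ 35^2 = 1225 ≡ 256 (mod 323)
5^64 ≡ 256^2 = 65536 ≡ 290 (mod 323)
5^128 ≡ 290^2 = 84100 ≡ 120 (mod 323)
5^256 ≡ 120^2 = 14400 ≡ 188 (mod 323)
322 = 256 + 64 + 2 in binary powers of 2.
So 5^322 ≡ 188 · 290 · 25 ≡ 263 (mod 323).
Since 263 ≠ 1, base 5 is a Fermat witness: 323 is composite.

263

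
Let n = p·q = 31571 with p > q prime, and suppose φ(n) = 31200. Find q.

131

φ(n) = (p−1)(q−1) = n − (p+q) + 1, so p + q = 31571 − 31200 + 1 = 372.
p and q are the roots of t² − 372t + 31571 = 0.
Discriminant: 372² − 4·31571 = 138384 − 126284 = 12100; √12100 = 110.
q = (372 − 110)/2 = 131, p = (372 + 110)/2 = 241.
Check: 131 · 241 = 31571.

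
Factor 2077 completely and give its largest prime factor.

67

2077 = 31 · 67
67 is prime.
So 2077 = 31 · 67; the largest prime factor is 67.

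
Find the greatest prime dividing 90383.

90383 = 19 · 4757
4757 = 67 · 71
71 is prime.
So 90383 = 19 · 67 · 71; the largest prime factor is 71.

71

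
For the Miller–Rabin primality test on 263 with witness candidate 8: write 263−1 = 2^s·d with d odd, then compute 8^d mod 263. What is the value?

263 − 1 = 262 = 2^1 · 131, so d = 131.
8^1 ≡ 8 (mod 263)
8^2 ≡ 8^2 = 64 ≡ 64 (mod 263)
8^4 ≡ 64^2 = 4096 ≡ 151 (mod 263)
8^8 ≡ 151^2 = 22801 ≡ 183 (mod 263)
8^16 ≡ 183^2 = 33489 ≡ 88 (mod 263)
8^32 ≡ 88^2 = 7744 ≡ 117 (mod 263)
8^64 ≡ 117^2 = 13689 ≡ 13 (mod 263)
8^128 ≡ 13^2 = 169 ≡ 169 (mod 263)
131 = 128 + 2 + 1 in binary powers of 2.
So 8^131 ≡ 169 · 64 · 8 ≡ 1 (mod 263).
Since 8^d ≡ 1 (mod 263), base 8 does not prove 263 composite.

1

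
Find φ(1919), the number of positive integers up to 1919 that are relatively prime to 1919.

1800

Factor: 1919 = 19 · 101.
φ(1919) = (19−1) · (101−1) = 18 · 100 = 1800.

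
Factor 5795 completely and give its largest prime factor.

61

5795 = 5 · 1159
1159 = 19 · 61
61 is prime.
So 5795 = 5 · 19 · 61; the largest prime factor is 61.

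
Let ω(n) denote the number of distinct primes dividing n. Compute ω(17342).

4

17342 = 2 · 8671
8671 = 13 · 667
667 = 23 · 29
17342 = 2 · 13 · 23 · 29, which has 4 distinct prime factors.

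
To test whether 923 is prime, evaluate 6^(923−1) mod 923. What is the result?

862

6^1 ≡ 6 (mod 923)
6^2 ≡ 6^2 = 36 ≡ 36 (mod 923)
6^4 ≡ 36^2 = 1296 ≡ 373 (mod 923)
6^8 ≡ 373^2 = 139129 ≡ 679 (mod 923)
6^16 ≡ 679^2 = 461041 ≡ 464 (mod 923)
6^32 ≡ 464^2 = 215296 ≡ 237 (mod 923)
6^64 ≡ 237^2 = 56169 ≡ 789 (mod 923)
6^128 ≡ 789^2 = 622521 ≡ 419 (mod 923)
6^256 ≡ 419^2 = 175561 ≡ 191 (mod 923)
6^512 ≡ 191^2 = 36481 ≡ 484 (mod 923)
922 = 512 + 256 + 128 + 16 + 8 + 2 in binary powers of 2.
So 6^922 ≡ 484 · 191 · 419 · 464 · 679 · 36 ≡ 862 (mod 923).
Since 862 ≠ 1, base 6 is a Fermat witness: 923 is composite.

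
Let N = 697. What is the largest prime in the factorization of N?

41

697 = 17 · 41
41 is prime.
So 697 = 17 · 41; the largest prime factor is 41.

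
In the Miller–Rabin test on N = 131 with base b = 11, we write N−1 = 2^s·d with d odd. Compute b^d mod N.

1

131 − 1 = 130 = 2^1 · 65, so d = 65.
11^1 ≡ 11 (mod 131)
11^2 ≡ 11^2 = 121 ≡ 121 (mod 131)
11^4 ≡ 121^2 = 14641 ≡ 100 (mod 131)
11^8 ≡ 100^2 = 10000 ≡ 44 (mod 131)
11^16 ≡ 44^2 = 1936 ≡ 102 (mod 131)
11^32 ≡ 102^2 = 10404 ≡ 55 (mod 131)
11^64 ≡ 55^2 = 3025 ≡ 12 (mod 131)
65 = 64 + 1 in binary powers of 2.
So 11^65 ≡ 12 · 11 ≡ 1 (mod 131).
Since 11^d ≡ 1 (mod 131), base 11 does not prove 131 composite.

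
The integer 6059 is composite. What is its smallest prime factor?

6059 is odd.
Digit sum 20, not divisible by 3.
Ends in 9: not divisible by 5.
7: 6059 = 7·865 + 4
11: 6059 = 11·550 + 9
13: 6059 = 13·466 + 1
17: 6059 = 17·356 + 7
19: 6059 = 19·318 + 17
23: 6059 = 23·263 + 10
29: 6059 = 29·208 + 27
31: 6059 = 31·195 + 14
37: 6059 = 37·163 + 28
41: 6059 = 41·147 + 32
43: 6059 = 43·140 + 39
47: 6059 = 47·128 + 43
53: 6059 = 53·114 + 17
59: 6059 = 59·102 + 41
61: 6059 = 61·99 + 20
67: 6059 = 67·90 + 29
71: 6059 = 71·85 + 24
73: 6059 = 73·83

73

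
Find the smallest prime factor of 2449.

31

2449 is odd.
Digit sum 19, not divisible by 3.
Ends in 9: not divisible by 5.
7: 2449 = 7·349 + 6
11: 2449 = 11·222 + 7
13: 2449 = 13·188 + 5
17: 2449 = 17·144 + 1
19: 2449 = 19·128 + 17
23: 2449 = 23·106 + 11
29: 2449 = 29·84 + 13
31: 2449 = 31·79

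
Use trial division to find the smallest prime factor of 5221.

23

5221 is odd.
Digit sum 10, not divisible by 3.
Ends in 1: not divisible by 5.
7: 5221 = 7·745 + 6
11: 5221 = 11·474 + 7
13: 5221 = 13·401 + 8
17: 5221 = 17·307 + 2
19: 5221 = 19·274 + 15
23: 5221 = 23·227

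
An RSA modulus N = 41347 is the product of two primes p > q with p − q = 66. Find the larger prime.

Since p = q + 66, we have 41347 = q(q + 66), so q² + 66q − 41347 = 0.
Discriminant: 66² + 4·41347 = 4356 + 165388 = 169744; √169744 = 412.
q = (−66 + 412)/2 = 173, and p = q + 66 = 239.
Check: 173 · 239 = 41347.

239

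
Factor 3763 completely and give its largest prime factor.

3763 = 53 · 71
71 is prime.
So 3763 = 53 · 71; the largest prime factor is 71.

71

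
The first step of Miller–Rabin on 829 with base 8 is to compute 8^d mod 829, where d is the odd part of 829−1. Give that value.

829 − 1 = 828 = 2^2 · 207, so d = 207.
8^1 ≡ 8 (mod 829)
8^2 ≡ 8^2 = 64 ≡ 64 (mod 829)
8^4 ≡ 64^2 = 4096 ≡ 780 (mod 829)
8^8 ≡ 780^2 = 608400 ≡ 743 (mod 829)
8^16 ≡ 743^2 = 552049 ≡ 764 (mod 829)
8^32 ≡ 764^2 = 583696 ≡ 80 (mod 829)
8^64 ≡ 80^2 = 6400 ≡ 597 (mod 829)
8^128 ≡ 597^2 = 356409 ≡ 768 (mod 829)
207 = 128 + 64 + 8 + 4 + 2 + 1 in binary powers of 2.
So 8^207 ≡ 768 · 597 · 743 · 780 · 64 · 8 ≡ 246 (mod 829).
Squaring chain: 246 → 828; reaches −1, so base 8 does not prove 829 composite.

246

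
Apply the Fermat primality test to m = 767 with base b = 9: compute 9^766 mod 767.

9^1 ≡ 9 (mod 767)
9^2 ≡ 9^2 = 81 ≡ 81 (mod 767)
9^4 ≡ 81^2 = 6561 ≡ 425 (mod 767)
9^8 ≡ 425^2 = 180625 ≡ 380 (mod 767)
9^16 ≡ 380^2 = 144400 ≡ 204 (mod 767)
9^32 ≡ 204^2 = 41616 ≡ 198 (mod 767)
9^64 ≡ 198^2 = 39204 ≡ 87 (mod 767)
9^128 ≡ 87^2 = 7569 ≡ 666 (mod 767)
9^256 ≡ 666^2 = 443556 ≡ 230 (mod 767)
9^512 ≡ 230^2 = 52900 ≡ 744 (mod 767)
766 = 512 + 128 + 64 + 32 + 16 + 8 + 4 + 2 in binary powers of 2.
So 9^766 ≡ 744 · 666 · 87 · 198 · 204 · 380 · 425 · 81 ≡ 607 (mod 767).
Since 607 ≠ 1, base 9 is a Fermat witness: 767 is composite.

607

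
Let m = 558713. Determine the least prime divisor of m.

558713 is odd.
Digit sum 29, not divisible by 3.
Ends in 3: not divisible by 5.
7: 558713 = 7·79816 + 1
11: 558713 = 11·50792 + 1
13: 558713 = 13·42977 + 12
17: 558713 = 17·32865 + 8
19: 558713 = 19·29405 + 18
23: 558713 = 23·24291 + 20
29: 558713 = 29·19265 + 28
31: 558713 = 31·18023

31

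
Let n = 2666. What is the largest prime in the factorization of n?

2666 = 2 · 1333
1333 = 31 · 43
43 is prime.
So 2666 = 2 · 31 · 43; the largest prime factor is 43.

43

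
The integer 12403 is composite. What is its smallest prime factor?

12403 is odd.
Digit sum 10, not divisible by 3.
Ends in 3: not divisible by 5.
7: 12403 = 7·1771 + 6
11: 12403 = 11·1127 + 6
13: 12403 = 13·954 + 1
17: 12403 = 17·729 + 10
19: 12403 = 19·652 + 15
23: 12403 = 23·539 + 6
29: 12403 = 29·427 + 20
31: 12403 = 31·400 + 3
37: 12403 = 37·335 + 8
41: 12403 = 41·302 + 21
43: 12403 = 43·288 + 19
47: 12403 = 47·263 + 42
53: 12403 = 53·234 + 1
59: 12403 = 59·210 + 13
61: 12403 = 61·203 + 20
67: 12403 = 67·185 + 8
71: 12403 = 71·174 + 49
73: 12403 = 73·169 + 66
79: 12403 = 79·157

79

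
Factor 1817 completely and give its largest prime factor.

1817 = 23 · 79
79 is prime.
So 1817 = 23 · 79; the largest prime factor is 79.

79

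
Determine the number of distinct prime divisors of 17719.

3

17719 = 13 · 1363
1363 = 29 · 47
17719 = 13 · 29 · 47, which has 3 distinct prime factors.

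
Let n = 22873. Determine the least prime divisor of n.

89

22873 is odd.
Digit sum 22, not divisible by 3.
Ends in 3: not divisible by 5.
7: 22873 = 7·3267 + 4
11: 22873 = 11·2079 + 4
13: 22873 = 13·1759 + 6
17: 22873 = 17·1345 + 8
19: 22873 = 19·1203 + 16
23: 22873 = 23·994 + 11
29: 22873 = 29·788 + 21
31: 22873 = 31·737 + 26
37: 22873 = 37·618 + 7
41: 22873 = 41·557 + 36
43: 22873 = 43·531 + 40
47: 22873 = 47·486 + 31
53: 22873 = 53·431 + 30
59: 22873 = 59·387 + 40
61: 22873 = 61·374 + 59
67: 22873 = 67·341 + 26
71: 22873 = 71·322 + 11
73: 22873 = 73·313 + 24
79: 22873 = 79·289 + 42
83: 22873 = 83·275 + 48
89: 22873 = 89·257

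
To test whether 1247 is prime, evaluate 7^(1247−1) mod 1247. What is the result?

7^1 ≡ 7 (mod 1247)
7^2 ≡ 7^2 = 49 ≡ 49 (mod 1247)
7^4 ≡ 49^2 = 2401 ≡ 1154 (mod 1247)
7^8 ≡ 1154^2 = 1331716 ≡ 1167 (mod 1247)
7^16 ≡ 1167^2 = 1361889 ≡ 165 (mod 1247)
7^32 ≡ 165^2 = 27225 ≡ 1038 (mod 1247)
7^64 ≡ 1038^2 = 1077444 ≡ 36 (mod 1247)
7^128 ≡ 36^2 = 1296 ≡ 49 (mod 1247)
7^256 ≡ 49^2 = 2401 ≡ 1154 (mod 1247)
7^512 ≡ 1154^2 = 1331716 ≡ 1167 (mod 1247)
7^1024 ≡ 1167^2 = 1361889 ≡ 165 (mod 1247)
1246 = 1024 + 128 + 64 + 16 + 8 + 4 + 2 in binary powers of 2.
So 7^1246 ≡ 165 · 49 · 36 · 165 · 1167 · 1154 · 49 ≡ 552 (mod 1247).
Since 552 ≠ 1, base 7 is a Fermat witness: 1247 is composite.

552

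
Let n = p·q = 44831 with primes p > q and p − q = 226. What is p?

Since p = q + 226, we have 44831 = q(q + 226), so q² + 226q − 44831 = 0.
Discriminant: 226² + 4·44831 = 51076 + 179324 = 230400; √230400 = 480.
q = (−226 + 480)/2 = 127, and p = q + 226 = 353.
Check: 127 · 353 = 44831.

353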